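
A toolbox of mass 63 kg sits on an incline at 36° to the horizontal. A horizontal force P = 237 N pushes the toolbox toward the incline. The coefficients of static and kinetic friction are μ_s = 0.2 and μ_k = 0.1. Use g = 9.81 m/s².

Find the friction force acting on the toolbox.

f ≈ 63.9 N (up the incline)

The horizontal push has a component P sin θ into the surface, so N = m g cos θ + P sin θ = 500 + 139.3 = 639.3 N.
Along the incline, the net driving force (taking up-slope positive) is P cos θ − m g sin θ = 191.7 − 363.3 = -171.5 N, so equilibrium requires friction f = 171.5 N (up-slope).
Maximum static friction: μ_s N = 0.2 × 639.3 = 127.9 N.
|f_req| = 171.5 > 127.9 N → the toolbox slides down the incline; f = μ_k N = 0.1 × 639.3 = 63.9 N.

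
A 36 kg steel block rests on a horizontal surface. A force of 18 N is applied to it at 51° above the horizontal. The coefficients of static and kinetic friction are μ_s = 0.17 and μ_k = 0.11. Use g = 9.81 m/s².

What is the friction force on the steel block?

f ≈ 11.3 N

Vertical equilibrium gives N = m g − P sin α = 339.2 N.
For equilibrium, f = P cos α = 18×cos 51° = 11.33 N.
The static-friction limit is μ_s N = 57.66 N.
11.33 ≤ 57.66 N → static; friction equals the required 11.3 N.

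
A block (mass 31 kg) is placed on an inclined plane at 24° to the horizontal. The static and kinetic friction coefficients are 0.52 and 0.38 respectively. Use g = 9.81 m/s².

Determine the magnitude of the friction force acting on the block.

Normal force: N = m g cos θ = 31 × 9.81 × cos 24° = 277.8 N.
For equilibrium along the incline, friction must balance the weight component: f = m g sin θ = 123.7 N up the slope.
Maximum static friction available: μ_s N = 0.52 × 277.8 = 144.5 N.
Since |123.7| ≤ 144.5 N, no slip — friction simply equals what equilibrium demands.

f ≈ 124 N (up the incline)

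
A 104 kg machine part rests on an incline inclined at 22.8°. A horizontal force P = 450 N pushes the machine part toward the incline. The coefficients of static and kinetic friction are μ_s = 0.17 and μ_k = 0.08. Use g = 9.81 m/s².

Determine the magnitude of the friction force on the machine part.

f ≈ 19.5 N (down the incline)

The horizontal push has a component P sin θ into the surface, so N = m g cos θ + P sin θ = 940.5 + 174.4 = 1115 N.
Along the incline, the net driving force (taking up-slope positive) is P cos θ − m g sin θ = 414.8 − 395.4 = 19.48 N, so equilibrium requires friction f = -19.48 N (down-slope).
Maximum static friction: μ_s N = 0.17 × 1115 = 189.5 N.
Since 19.48 N is within the 189.5 N limit, the machine part stays put and friction is exactly 19.5 N.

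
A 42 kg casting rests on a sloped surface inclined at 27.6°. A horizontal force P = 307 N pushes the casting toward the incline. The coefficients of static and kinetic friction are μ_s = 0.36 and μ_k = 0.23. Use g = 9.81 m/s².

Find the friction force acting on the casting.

Resolve perpendicular to the incline: N = m g cos θ + P sin θ = 42×9.81×cos 27.6° + 307×sin 27.6° = 507.4 N.
Parallel to the incline: P cos θ − m g sin θ = 272.1 − 190.9 = 81.18 N; the friction needed to balance this is 81.18 N acting down the slope.
The limit of static friction is μ_s N = 182.7 N.
Since 81.18 N is within the 182.7 N limit, the casting stays put and friction is exactly 81.2 N.

f ≈ 81.2 N (down the incline)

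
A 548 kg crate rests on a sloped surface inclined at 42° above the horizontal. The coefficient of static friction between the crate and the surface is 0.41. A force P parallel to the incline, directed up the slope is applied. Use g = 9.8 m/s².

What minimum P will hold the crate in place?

The crate tends to slide down (tan θ > μ_s), so at the point of impending slip friction acts up-slope at its limit: f = μ_s N.
P is parallel to the surface, so N = m g cos θ = 3990 N.
Along the incline: P + μ_s N = m g sin θ, so P = 3590 − 0.41×3990 = 1960 N.

P_min ≈ 1960 N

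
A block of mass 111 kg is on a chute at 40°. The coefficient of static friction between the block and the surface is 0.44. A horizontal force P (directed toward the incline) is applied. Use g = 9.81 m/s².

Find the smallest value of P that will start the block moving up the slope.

P ≈ 2210 N

At impending motion up the slope, friction acts down-slope at its limit: f = μ_s N.
Perpendicular to the incline: N = m g cos θ + P sin θ.
Along the incline: P cos θ = m g sin θ + μ_s N = m g sin θ + μ_s (m g cos θ + P sin θ).
Solving, P (cos θ − μ_s sin θ) = m g (sin θ + μ_s cos θ), so P = 111×9.81×(sin 40° + 0.44 cos 40°)/(cos 40° − 0.44 sin 40°) = 1090×0.9798/0.4832 = 2210 N.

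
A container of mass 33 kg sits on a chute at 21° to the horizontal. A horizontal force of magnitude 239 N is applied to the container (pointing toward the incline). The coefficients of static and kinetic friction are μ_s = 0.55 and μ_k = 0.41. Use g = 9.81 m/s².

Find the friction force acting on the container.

Normal direction: N = m g cos θ + P sin θ = 387.9 N.
Along the incline, the net driving force (taking up-slope positive) is P cos θ − m g sin θ = 223.1 − 116 = 107.1 N, so equilibrium requires friction f = -107.1 N (down-slope).
The limit of static friction is μ_s N = 213.3 N.
Since 107.1 N is within the 213.3 N limit, the container stays put and friction is exactly 107 N.

f ≈ 107 N (down the incline)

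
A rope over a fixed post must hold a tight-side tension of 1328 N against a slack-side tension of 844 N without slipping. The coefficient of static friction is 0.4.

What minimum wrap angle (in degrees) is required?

T₂/T₁ = e^{μβ} → β = ln(T₂/T₁)/μ.
β = ln(1328/844)/0.4 = 0.4533/0.4 = 1.133 rad.
In degrees: β = 1.133 × 180/π = 64.9°.

β_min ≈ 64.9°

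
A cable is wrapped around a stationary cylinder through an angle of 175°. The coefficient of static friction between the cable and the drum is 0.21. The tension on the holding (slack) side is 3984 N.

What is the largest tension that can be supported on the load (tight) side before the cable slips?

At impending slip the capstan equation gives T₂/T₁ = e^{μβ} with β in radians.
β = 175° × π/180 = 3.054 rad.
e^{μβ} = e^{0.21×3.054} = 1.899.
T₂ = T₁ · e^{μβ} = 3984 × 1.899 = 7570 N.

T_max ≈ 7570 N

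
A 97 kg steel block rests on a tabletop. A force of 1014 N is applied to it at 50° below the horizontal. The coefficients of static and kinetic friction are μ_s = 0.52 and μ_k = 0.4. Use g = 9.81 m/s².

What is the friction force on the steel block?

N = m g + P sin α = 951.6 + 1014×sin 50° = 1728 N.
For equilibrium, f = P cos α = 1014×cos 50° = 651.8 N.
μ_s N = 0.52 × 1728 = 898.7 N.
651.8 ≤ 898.7 N → static; friction equals the required 652 N.

f ≈ 652 N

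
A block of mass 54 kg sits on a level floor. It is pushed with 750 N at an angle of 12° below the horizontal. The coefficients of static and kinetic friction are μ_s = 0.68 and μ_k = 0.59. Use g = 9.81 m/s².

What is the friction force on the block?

f ≈ 405 N

N = m g + P sin α = 529.7 + 750×sin 12° = 685.7 N.
The horizontal driving force is P cos α = 733.6 N, so equilibrium needs friction f = 733.6 N.
μ_s N = 0.68 × 685.7 = 466.3 N.
The required friction exceeds μ_s N, so the block moves and f = μ_k N = 405 N.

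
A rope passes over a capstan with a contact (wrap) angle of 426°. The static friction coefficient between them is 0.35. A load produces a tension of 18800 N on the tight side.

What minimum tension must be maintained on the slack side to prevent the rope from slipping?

Capstan equation at impending slip: T_tight/T_slack = e^{μβ}.
β = 426° = 7.435 rad; e^{μβ} = e^{0.35×7.435} = 13.49.
T_slack = T_tight / e^{μβ} = 18800 / 13.49 = 1390 N.

T_min ≈ 1390 N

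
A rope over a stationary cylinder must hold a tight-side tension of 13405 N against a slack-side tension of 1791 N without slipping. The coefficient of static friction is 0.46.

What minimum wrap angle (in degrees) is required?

T₂/T₁ = e^{μβ} → β = ln(T₂/T₁)/μ.
β = ln(13405/1791)/0.46 = 2.013/0.46 = 4.376 rad.
In degrees: β = 4.376 × 180/π = 251°.

β_min ≈ 251°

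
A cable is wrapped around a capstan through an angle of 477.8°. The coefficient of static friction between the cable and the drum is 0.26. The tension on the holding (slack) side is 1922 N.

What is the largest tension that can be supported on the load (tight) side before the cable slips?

T_max ≈ 16800 N

At impending slip the capstan equation gives T₂/T₁ = e^{μβ} with β in radians.
β = 477.8° × π/180 = 8.339 rad.
e^{μβ} = e^{0.26×8.339} = 8.742.
T₂ = T₁ · e^{μβ} = 1922 × 8.742 = 16800 N.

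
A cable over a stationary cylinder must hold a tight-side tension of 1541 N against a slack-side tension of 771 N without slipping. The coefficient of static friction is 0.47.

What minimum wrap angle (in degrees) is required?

T₂/T₁ = e^{μβ} → β = ln(T₂/T₁)/μ.
β = ln(1541/771)/0.47 = 0.6925/0.47 = 1.473 rad.
In degrees: β = 1.473 × 180/π = 84.4°.

β_min ≈ 84.4°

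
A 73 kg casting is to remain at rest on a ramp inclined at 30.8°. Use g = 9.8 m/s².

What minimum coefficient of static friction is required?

At the slip threshold m g sin θ = μ_s m g cos θ, so μ_s,min = tan θ.
μ_s,min = tan 30.8° = 0.596.

μ_s,min ≈ 0.596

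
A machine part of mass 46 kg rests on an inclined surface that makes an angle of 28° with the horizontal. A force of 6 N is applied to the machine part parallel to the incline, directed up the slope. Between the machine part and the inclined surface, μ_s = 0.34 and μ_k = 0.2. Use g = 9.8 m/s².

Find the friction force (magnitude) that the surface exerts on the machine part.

f ≈ 79.6 N (up the incline)

Perpendicular to the surface, N = m g cos θ = 46·9.8·cos 28° = 398 N.
For equilibrium along the incline the friction force must supply f = m g sin θ − P = 211.6 − 6 = 205.6 N (positive meaning up-slope).
The static-friction ceiling is μ_s N = 0.34 × 398 = 135.3 N.
|205.6| exceeds 135.3 N, so the machine part slips down-slope; friction is kinetic, f = μ_k N = 0.2×398 = 79.6 N.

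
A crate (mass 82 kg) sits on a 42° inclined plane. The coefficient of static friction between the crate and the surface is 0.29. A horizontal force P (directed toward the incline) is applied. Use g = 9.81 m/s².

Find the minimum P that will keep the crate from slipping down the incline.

The crate tends to slide down (tan θ > μ_s), so at the point of impending slip friction acts up-slope at its limit: f = μ_s N.
Perpendicular to the incline: N = m g cos θ + P sin θ.
Along the incline: P cos θ + μ_s N = m g sin θ, i.e. P cos θ + μ_s (m g cos θ + P sin θ) = m g sin θ.
Solving, P (cos θ + μ_s sin θ) = m g (sin θ − μ_s cos θ), so P = 804×0.4536/0.9372 = 389 N.

P_min ≈ 389 N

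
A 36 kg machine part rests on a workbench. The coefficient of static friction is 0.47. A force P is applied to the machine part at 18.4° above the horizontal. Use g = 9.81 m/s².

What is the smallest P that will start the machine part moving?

N = m g − P sin α (the pull lifts the machine part).
At impending slip, P cos α = μ_s N = μ_s (m g − P sin α).
Solving: P (cos α + μ_s sin α) = μ_s m g → P = 0.47×353/(cos 18.4° + 0.47 sin 18.4°) = 166/1.097 = 151 N.

P ≈ 151 N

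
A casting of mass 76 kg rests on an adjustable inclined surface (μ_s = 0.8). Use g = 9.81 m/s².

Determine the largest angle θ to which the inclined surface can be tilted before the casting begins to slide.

θ_max ≈ 38.7°

At the slip threshold, m g sin θ = μ_s · m g cos θ, so tan θ = μ_s.
θ_max = arctan(0.8) = 38.7°.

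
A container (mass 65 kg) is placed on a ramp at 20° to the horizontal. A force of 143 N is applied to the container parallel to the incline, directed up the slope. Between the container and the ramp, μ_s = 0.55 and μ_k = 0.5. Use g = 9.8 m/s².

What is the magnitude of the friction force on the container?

The normal reaction is N = m g cos θ = 598.6 N.
The friction needed for equilibrium is m g sin θ − P = 217.9 − 143 = 74.87 N, measured positive up-slope.
Maximum static friction available: μ_s N = 0.55 × 598.6 = 329.2 N.
Since |74.87| ≤ 329.2 N, the container remains in static equilibrium and friction takes exactly the required value.

f ≈ 74.9 N (up the incline)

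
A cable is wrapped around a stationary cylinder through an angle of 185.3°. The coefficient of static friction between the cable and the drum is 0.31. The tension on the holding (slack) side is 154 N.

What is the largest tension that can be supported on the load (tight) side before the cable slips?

T_max ≈ 420 N

At impending slip the capstan equation gives T₂/T₁ = e^{μβ} with β in radians.
β = 185.3° × π/180 = 3.234 rad.
e^{μβ} = e^{0.31×3.234} = 2.725.
T₂ = T₁ · e^{μβ} = 154 × 2.725 = 420 N.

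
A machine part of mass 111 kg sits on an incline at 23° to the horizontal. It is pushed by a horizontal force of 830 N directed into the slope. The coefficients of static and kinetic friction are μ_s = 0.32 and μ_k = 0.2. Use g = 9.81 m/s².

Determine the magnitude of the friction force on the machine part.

Resolve perpendicular to the incline: N = m g cos θ + P sin θ = 111×9.81×cos 23° + 830×sin 23° = 1327 N.
Parallel to the incline: P cos θ − m g sin θ = 764 − 425.5 = 338.5 N; the friction needed to balance this is 338.5 N acting down the slope.
The limit of static friction is μ_s N = 424.5 N.
|f_req| = 338.5 ≤ 424.5 N → the machine part is in equilibrium; friction equals the required value.

f ≈ 339 N (down the incline)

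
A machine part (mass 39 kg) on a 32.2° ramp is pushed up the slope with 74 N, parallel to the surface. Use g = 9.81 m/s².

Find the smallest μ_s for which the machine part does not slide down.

N = m g cos θ = 323.7 N.
Friction must make up the shortfall along the incline: f = m g sin θ − P = 203.9 − 74 = 129.9 N.
At the threshold f = μ_s N, so μ_s,min = 129.9/323.7 = 0.401.

μ_s,min ≈ 0.401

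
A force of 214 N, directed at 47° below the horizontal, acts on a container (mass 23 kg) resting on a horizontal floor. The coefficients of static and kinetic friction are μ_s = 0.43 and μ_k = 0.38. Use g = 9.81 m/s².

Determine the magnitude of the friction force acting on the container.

f ≈ 146 N

Vertical equilibrium gives N = m g + P sin α = 382.1 N.
Horizontally, friction must balance P cos α = 145.9 N.
The static-friction limit is μ_s N = 164.3 N.
145.9 ≤ 164.3 N → static; friction equals the required 146 N.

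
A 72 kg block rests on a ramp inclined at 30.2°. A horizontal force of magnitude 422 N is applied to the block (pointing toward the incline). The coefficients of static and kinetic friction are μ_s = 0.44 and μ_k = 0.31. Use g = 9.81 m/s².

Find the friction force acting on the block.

f ≈ 9.43 N (down the incline)

The horizontal push has a component P sin θ into the surface, so N = m g cos θ + P sin θ = 610.5 + 212.3 = 822.7 N.
Parallel to the incline: P cos θ − m g sin θ = 364.7 − 355.3 = 9.431 N; the friction needed to balance this is 9.431 N acting down the slope.
Maximum static friction: μ_s N = 0.44 × 822.7 = 362 N.
Since 9.431 N is within the 362 N limit, the block stays put and friction is exactly 9.43 N.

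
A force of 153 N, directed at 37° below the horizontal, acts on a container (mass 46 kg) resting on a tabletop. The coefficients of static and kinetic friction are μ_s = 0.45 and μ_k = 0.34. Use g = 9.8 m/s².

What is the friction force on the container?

Vertical equilibrium gives N = m g + P sin α = 542.9 N.
Horizontally, friction must balance P cos α = 122.2 N.
The static-friction limit is μ_s N = 244.3 N.
122.2 ≤ 244.3 N → static; friction equals the required 122 N.

f ≈ 122 N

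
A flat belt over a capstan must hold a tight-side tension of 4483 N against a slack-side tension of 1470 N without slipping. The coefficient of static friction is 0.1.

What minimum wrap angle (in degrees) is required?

T₂/T₁ = e^{μβ} → β = ln(T₂/T₁)/μ.
β = ln(4483/1470)/0.1 = 1.115/0.1 = 11.15 rad.
In degrees: β = 11.15 × 180/π = 639°.

β_min ≈ 639°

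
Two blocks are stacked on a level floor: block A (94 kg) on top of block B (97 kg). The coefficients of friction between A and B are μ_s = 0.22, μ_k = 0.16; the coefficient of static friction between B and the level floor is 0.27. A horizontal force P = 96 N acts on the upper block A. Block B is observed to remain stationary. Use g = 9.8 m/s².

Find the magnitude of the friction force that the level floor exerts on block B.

Normal force at the A–B interface: N₁ = m_A g = 921.2 N.
So the A–B interface can sustain at most μ_s N₁ = 202.7 N of static friction.
P = 96 N is within that limit, so A and B move together (both at rest); the A–B friction is simply f₁ = P = 96 N.
B experiences an equal 96 N forward from A (third law). B is in equilibrium, so the floor supplies f₂ = 96 N of static friction (limit μ_s(m_A+m_B)g = 505.4 N, not exceeded).

f ≈ 96 N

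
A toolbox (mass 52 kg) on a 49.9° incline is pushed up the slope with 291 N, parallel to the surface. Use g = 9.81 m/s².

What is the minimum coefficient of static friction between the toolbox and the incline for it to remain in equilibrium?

N = m g cos θ = 328.6 N.
Friction must make up the shortfall along the incline: f = m g sin θ − P = 390.2 − 291 = 99.2 N.
At the threshold f = μ_s N, so μ_s,min = 99.2/328.6 = 0.302.

μ_s,min ≈ 0.302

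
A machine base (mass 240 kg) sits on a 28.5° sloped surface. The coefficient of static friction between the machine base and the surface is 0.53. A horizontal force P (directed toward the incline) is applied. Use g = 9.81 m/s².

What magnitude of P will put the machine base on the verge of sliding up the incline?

At impending motion up the slope, friction acts down-slope at its limit: f = μ_s N.
Perpendicular to the incline: N = m g cos θ + P sin θ.
Along the incline: P cos θ = m g sin θ + μ_s N = m g sin θ + μ_s (m g cos θ + P sin θ).
Solving, P (cos θ − μ_s sin θ) = m g (sin θ + μ_s cos θ), so P = 240×9.81×(sin 28.5° + 0.53 cos 28.5°)/(cos 28.5° − 0.53 sin 28.5°) = 2350×0.9429/0.6259 = 3550 N.

P ≈ 3550 N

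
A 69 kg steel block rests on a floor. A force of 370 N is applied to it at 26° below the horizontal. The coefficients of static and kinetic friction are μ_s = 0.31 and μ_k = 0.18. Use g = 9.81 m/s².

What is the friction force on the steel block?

The vertical component of P adds to the normal force: N = m g + P sin α = 676.9 + 162.2 = 839.1 N.
Horizontally, friction must balance P cos α = 332.6 N.
μ_s N = 0.31 × 839.1 = 260.1 N.
The required friction exceeds μ_s N, so the steel block moves and f = μ_k N = 151 N.

f ≈ 151 N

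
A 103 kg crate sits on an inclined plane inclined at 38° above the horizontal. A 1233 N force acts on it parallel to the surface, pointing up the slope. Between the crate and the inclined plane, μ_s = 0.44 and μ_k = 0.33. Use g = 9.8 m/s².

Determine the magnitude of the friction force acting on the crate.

f ≈ 262 N (down the incline)

The normal reaction is N = m g cos θ = 795.4 N.
The friction needed for equilibrium is m g sin θ − P = 621.4 − 1233 = -611.6 N, measured positive up-slope.
The static-friction ceiling is μ_s N = 0.44 × 795.4 = 350 N.
Since |-611.6| > 350 N, static friction cannot hold it; the crate slides up the incline and kinetic friction applies: f = μ_k N = 0.33 × 795.4 = 262 N.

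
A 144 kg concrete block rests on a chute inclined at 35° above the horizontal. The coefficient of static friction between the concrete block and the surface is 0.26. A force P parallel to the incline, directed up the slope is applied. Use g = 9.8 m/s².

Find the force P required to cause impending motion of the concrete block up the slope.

P ≈ 1110 N

At impending motion up the slope, friction acts down-slope at its limit: f = μ_s N.
P is parallel to the surface, so N = m g cos θ = 1160 N.
Along the incline: P = m g sin θ + μ_s N = 809 + 0.26×1160 = 1110 N.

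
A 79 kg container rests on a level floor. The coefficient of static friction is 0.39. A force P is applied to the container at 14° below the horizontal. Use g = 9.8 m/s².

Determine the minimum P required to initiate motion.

P ≈ 345 N

N = m g + P sin α (the push presses the container into the level floor).
At impending slip, P cos α = μ_s N = μ_s (m g + P sin α).
Solving: P (cos α − μ_s sin α) = μ_s m g → P = 0.39×774/(cos 14° − 0.39 sin 14°) = 302/0.8759 = 345 N.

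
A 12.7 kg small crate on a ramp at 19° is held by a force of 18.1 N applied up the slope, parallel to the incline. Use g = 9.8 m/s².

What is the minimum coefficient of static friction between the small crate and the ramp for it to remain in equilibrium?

N = m g cos θ = 117.7 N.
Friction must make up the shortfall along the incline: f = m g sin θ − P = 40.52 − 18.1 = 22.42 N.
At the threshold f = μ_s N, so μ_s,min = 22.42/117.7 = 0.191.

μ_s,min ≈ 0.191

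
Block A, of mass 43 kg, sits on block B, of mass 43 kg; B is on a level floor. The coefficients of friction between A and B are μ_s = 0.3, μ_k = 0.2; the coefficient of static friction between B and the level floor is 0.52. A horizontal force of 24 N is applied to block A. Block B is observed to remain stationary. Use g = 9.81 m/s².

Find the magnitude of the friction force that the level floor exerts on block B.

Between the blocks, N₁ = m_A g = 421.8 N.
Maximum static friction on A from B: μ_s N₁ = 0.3×421.8 = 126.5 N.
Since P = 24 N ≤ 126.5 N, A does not slip on B; friction on A equals P = 24 N.
By Newton's third law B feels 24 N forward from A. With B stationary, the floor's static friction on B balances it: f₂ = 24 N (well within μ_s(m_A+m_B)g = 438.7 N).

f ≈ 24 N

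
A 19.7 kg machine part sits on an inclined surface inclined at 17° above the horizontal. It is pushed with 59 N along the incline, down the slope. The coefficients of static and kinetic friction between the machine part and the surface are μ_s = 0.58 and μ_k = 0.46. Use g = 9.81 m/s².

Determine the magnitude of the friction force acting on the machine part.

Normal force: N = m g cos θ = 19.7 × 9.81 × cos 17° = 184.8 N.
The friction needed for equilibrium is m g sin θ + P = 56.5 + 59 = 115.5 N, measured positive up-slope.
Maximum static friction available: μ_s N = 0.58 × 184.8 = 107.2 N.
Since |115.5| > 107.2 N, static friction cannot hold it; the machine part slides down the incline and kinetic friction applies: f = μ_k N = 0.46 × 184.8 = 85 N.

f ≈ 85 N (up the incline)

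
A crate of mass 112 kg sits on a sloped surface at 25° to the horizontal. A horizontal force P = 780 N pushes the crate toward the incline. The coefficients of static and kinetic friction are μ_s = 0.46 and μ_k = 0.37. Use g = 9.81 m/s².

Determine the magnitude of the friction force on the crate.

Normal direction: N = m g cos θ + P sin θ = 1325 N.
Parallel to the incline: P cos θ − m g sin θ = 706.9 − 464.3 = 242.6 N; the friction needed to balance this is 242.6 N acting down the slope.
The limit of static friction is μ_s N = 609.7 N.
|f_req| = 242.6 ≤ 609.7 N → the crate is in equilibrium; friction equals the required value.

f ≈ 243 N (down the incline)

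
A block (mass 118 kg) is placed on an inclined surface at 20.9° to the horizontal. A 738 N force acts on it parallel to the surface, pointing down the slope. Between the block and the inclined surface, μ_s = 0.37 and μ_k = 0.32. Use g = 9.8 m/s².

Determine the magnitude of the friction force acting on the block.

The normal reaction is N = m g cos θ = 1080 N.
The friction needed for equilibrium is m g sin θ + P = 412.5 + 738 = 1151 N, measured positive up-slope.
The static-friction ceiling is μ_s N = 0.37 × 1080 = 399.7 N.
Since |1151| > 399.7 N, static friction cannot hold it; the block slides down the incline and kinetic friction applies: f = μ_k N = 0.32 × 1080 = 346 N.

f ≈ 346 N (up the incline)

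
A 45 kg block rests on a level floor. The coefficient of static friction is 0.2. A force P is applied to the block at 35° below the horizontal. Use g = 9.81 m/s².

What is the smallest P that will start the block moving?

N = m g + P sin α (the push presses the block into the level floor).
At impending slip, P cos α = μ_s N = μ_s (m g + P sin α).
Solving: P (cos α − μ_s sin α) = μ_s m g → P = 0.2×441/(cos 35° − 0.2 sin 35°) = 88.3/0.7044 = 125 N.

P ≈ 125 N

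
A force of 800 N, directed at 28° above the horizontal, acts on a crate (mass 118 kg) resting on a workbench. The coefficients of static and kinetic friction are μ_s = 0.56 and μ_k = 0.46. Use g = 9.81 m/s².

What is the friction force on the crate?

The vertical component of P reduces the normal force: N = m g − P sin α = 1158 − 375.6 = 782 N.
The horizontal driving force is P cos α = 706.4 N, so equilibrium needs friction f = 706.4 N.
The static-friction limit is μ_s N = 437.9 N.
The required friction exceeds μ_s N, so the crate moves and f = μ_k N = 360 N.

f ≈ 360 N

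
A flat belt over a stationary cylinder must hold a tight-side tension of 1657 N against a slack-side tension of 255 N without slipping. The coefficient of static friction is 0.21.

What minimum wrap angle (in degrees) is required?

β_min ≈ 511°

T₂/T₁ = e^{μβ} → β = ln(T₂/T₁)/μ.
β = ln(1657/255)/0.21 = 1.872/0.21 = 8.912 rad.
In degrees: β = 8.912 × 180/π = 511°.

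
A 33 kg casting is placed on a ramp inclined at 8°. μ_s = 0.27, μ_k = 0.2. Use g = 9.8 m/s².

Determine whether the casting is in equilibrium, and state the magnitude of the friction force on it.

f ≈ 45 N

N = m g cos θ = 320 N.
Down-slope weight component: m g sin θ = 45 N.
μ_s N = 86.5 N.
45 ≤ 86.5 N, so it stays put; friction = 45 N.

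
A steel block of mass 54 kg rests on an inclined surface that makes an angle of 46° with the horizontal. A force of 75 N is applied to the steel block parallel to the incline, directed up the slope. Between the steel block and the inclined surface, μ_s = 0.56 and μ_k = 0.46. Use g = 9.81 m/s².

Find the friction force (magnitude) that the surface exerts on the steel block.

Normal force: N = m g cos θ = 54 × 9.81 × cos 46° = 368 N.
Parallel to the incline, ΣF = 0 gives f = m g sin θ − P = 381.1 − 75 = 306.1 N (up-slope positive).
Static friction can supply at most μ_s N = 206.1 N.
Since |306.1| > 206.1 N, static friction cannot hold it; the steel block slides down the incline and kinetic friction applies: f = μ_k N = 0.46 × 368 = 169 N.

f ≈ 169 N (up the incline)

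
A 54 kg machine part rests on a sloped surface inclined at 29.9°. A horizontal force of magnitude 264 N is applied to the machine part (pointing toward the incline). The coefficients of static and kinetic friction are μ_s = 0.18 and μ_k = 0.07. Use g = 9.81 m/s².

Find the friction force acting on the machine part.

f ≈ 35.2 N (up the incline)

Resolve perpendicular to the incline: N = m g cos θ + P sin θ = 54×9.81×cos 29.9° + 264×sin 29.9° = 590.8 N.
Parallel to the incline: P cos θ − m g sin θ = 228.9 − 264.1 = -35.21 N; the friction needed to balance this is 35.21 N acting up the slope.
Maximum static friction: μ_s N = 0.18 × 590.8 = 106.3 N.
|f_req| = 35.21 ≤ 106.3 N → the machine part is in equilibrium; friction equals the required value.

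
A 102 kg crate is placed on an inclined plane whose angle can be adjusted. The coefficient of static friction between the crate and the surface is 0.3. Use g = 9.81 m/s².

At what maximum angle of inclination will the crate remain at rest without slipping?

θ_max ≈ 16.7°

At the slip threshold, m g sin θ = μ_s · m g cos θ, so tan θ = μ_s.
θ_max = arctan(0.3) = 16.7°.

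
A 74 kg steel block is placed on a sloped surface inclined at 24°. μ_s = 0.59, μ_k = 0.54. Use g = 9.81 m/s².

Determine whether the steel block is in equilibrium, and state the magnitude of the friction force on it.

N = m g cos θ = 663 N.
Down-slope weight component: m g sin θ = 295 N.
μ_s N = 391 N.
295 ≤ 391 N, so it stays put; friction = 295 N.

f ≈ 295 N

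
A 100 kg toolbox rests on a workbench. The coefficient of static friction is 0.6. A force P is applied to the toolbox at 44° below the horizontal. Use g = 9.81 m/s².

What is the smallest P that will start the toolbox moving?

P ≈ 1950 N

N = m g + P sin α (the push presses the toolbox into the workbench).
At impending slip, P cos α = μ_s N = μ_s (m g + P sin α).
Solving: P (cos α − μ_s sin α) = μ_s m g → P = 0.6×981/(cos 44° − 0.6 sin 44°) = 589/0.3025 = 1950 N.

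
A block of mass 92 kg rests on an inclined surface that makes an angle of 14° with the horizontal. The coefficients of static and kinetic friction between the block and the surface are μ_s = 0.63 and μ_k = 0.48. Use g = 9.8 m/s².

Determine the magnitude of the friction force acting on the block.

f ≈ 218 N (up the incline)

The normal reaction is N = m g cos θ = 874.8 N.
Along the slope the weight component is m g sin θ = 218.1 N; friction must supply exactly this, acting up-slope.
Static friction can supply at most μ_s N = 551.1 N.
Since |218.1| ≤ 551.1 N, no slip — friction simply equals what equilibrium demands.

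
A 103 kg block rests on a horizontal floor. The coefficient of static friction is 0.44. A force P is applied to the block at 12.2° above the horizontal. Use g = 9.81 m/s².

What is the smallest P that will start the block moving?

N = m g − P sin α (the pull lifts the block).
At impending slip, P cos α = μ_s N = μ_s (m g − P sin α).
Solving: P (cos α + μ_s sin α) = μ_s m g → P = 0.44×1010/(cos 12.2° + 0.44 sin 12.2°) = 445/1.07 = 415 N.

P ≈ 415 N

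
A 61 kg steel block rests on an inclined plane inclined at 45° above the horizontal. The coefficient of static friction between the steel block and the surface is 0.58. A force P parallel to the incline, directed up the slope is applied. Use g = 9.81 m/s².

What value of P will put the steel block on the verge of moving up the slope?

P ≈ 669 N

At impending motion up the slope, friction acts down-slope at its limit: f = μ_s N.
P is parallel to the surface, so N = m g cos θ = 423 N.
Along the incline: P = m g sin θ + μ_s N = 423 + 0.58×423 = 669 N.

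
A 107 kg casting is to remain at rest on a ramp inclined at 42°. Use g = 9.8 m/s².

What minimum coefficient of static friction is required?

At the slip threshold m g sin θ = μ_s m g cos θ, so μ_s,min = tan θ.
μ_s,min = tan 42° = 0.9.

μ_s,min ≈ 0.9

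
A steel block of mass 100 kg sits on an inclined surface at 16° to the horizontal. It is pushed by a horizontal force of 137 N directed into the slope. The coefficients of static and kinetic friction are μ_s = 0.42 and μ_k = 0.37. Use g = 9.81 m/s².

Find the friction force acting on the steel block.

Resolve perpendicular to the incline: N = m g cos θ + P sin θ = 100×9.81×cos 16° + 137×sin 16° = 980.8 N.
Along the incline, the net driving force (taking up-slope positive) is P cos θ − m g sin θ = 131.7 − 270.4 = -138.7 N, so equilibrium requires friction f = 138.7 N (up-slope).
The limit of static friction is μ_s N = 411.9 N.
|f_req| = 138.7 ≤ 411.9 N → the steel block is in equilibrium; friction equals the required value.

f ≈ 139 N (up the incline)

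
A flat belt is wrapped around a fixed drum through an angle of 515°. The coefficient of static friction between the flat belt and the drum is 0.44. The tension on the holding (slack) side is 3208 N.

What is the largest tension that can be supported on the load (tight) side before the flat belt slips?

At impending slip the capstan equation gives T₂/T₁ = e^{μβ} with β in radians.
β = 515° × π/180 = 8.988 rad.
e^{μβ} = e^{0.44×8.988} = 52.19.
T₂ = T₁ · e^{μβ} = 3208 × 52.19 = 167000 N.

T_max ≈ 167000 N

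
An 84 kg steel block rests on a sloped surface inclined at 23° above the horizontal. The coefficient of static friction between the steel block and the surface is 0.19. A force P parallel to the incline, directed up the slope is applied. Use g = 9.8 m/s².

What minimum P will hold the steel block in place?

The steel block tends to slide down (tan θ > μ_s), so at the point of impending slip friction acts up-slope at its limit: f = μ_s N.
P is parallel to the surface, so N = m g cos θ = 758 N.
Along the incline: P + μ_s N = m g sin θ, so P = 322 − 0.19×758 = 178 N.

P_min ≈ 178 N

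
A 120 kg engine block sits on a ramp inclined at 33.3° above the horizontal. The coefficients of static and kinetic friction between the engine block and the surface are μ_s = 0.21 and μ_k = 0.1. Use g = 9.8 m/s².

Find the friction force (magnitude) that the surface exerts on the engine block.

f ≈ 98.3 N (up the incline)

The normal reaction is N = m g cos θ = 982.9 N.
Along the slope the weight component is m g sin θ = 645.7 N; friction must supply exactly this, acting up-slope.
The static-friction ceiling is μ_s N = 0.21 × 982.9 = 206.4 N.
Since |645.7| > 206.4 N, static friction cannot hold it; the engine block slides down the incline and kinetic friction applies: f = μ_k N = 0.1 × 982.9 = 98.3 N.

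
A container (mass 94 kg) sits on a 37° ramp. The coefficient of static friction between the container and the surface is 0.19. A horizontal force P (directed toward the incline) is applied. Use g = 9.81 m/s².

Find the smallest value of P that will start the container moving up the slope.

P ≈ 1020 N

At impending motion up the slope, friction acts down-slope at its limit: f = μ_s N.
Perpendicular to the incline: N = m g cos θ + P sin θ.
Along the incline: P cos θ = m g sin θ + μ_s N = m g sin θ + μ_s (m g cos θ + P sin θ).
Solving, P (cos θ − μ_s sin θ) = m g (sin θ + μ_s cos θ), so P = 94×9.81×(sin 37° + 0.19 cos 37°)/(cos 37° − 0.19 sin 37°) = 922×0.7536/0.6843 = 1020 N.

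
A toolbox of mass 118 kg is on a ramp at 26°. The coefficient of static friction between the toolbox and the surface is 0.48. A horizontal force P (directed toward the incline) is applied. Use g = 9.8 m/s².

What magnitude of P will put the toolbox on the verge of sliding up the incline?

At impending motion up the slope, friction acts down-slope at its limit: f = μ_s N.
Perpendicular to the incline: N = m g cos θ + P sin θ.
Along the incline: P cos θ = m g sin θ + μ_s N = m g sin θ + μ_s (m g cos θ + P sin θ).
Solving, P (cos θ − μ_s sin θ) = m g (sin θ + μ_s cos θ), so P = 118×9.8×(sin 26° + 0.48 cos 26°)/(cos 26° − 0.48 sin 26°) = 1160×0.8698/0.6884 = 1460 N.

P ≈ 1460 N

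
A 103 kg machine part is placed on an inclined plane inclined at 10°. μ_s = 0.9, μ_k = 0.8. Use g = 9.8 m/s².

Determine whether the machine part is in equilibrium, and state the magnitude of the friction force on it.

N = m g cos θ = 994 N.
Down-slope weight component: m g sin θ = 175 N.
μ_s N = 895 N.
175 ≤ 895 N, so it stays put; friction = 175 N.

f ≈ 175 N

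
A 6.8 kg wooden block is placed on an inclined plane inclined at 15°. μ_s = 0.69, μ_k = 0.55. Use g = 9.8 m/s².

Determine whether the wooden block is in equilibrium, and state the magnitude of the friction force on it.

f ≈ 17.2 N

N = m g cos θ = 64.4 N.
Down-slope weight component: m g sin θ = 17.2 N.
μ_s N = 44.4 N.
17.2 ≤ 44.4 N, so it stays put; friction = 17.2 N.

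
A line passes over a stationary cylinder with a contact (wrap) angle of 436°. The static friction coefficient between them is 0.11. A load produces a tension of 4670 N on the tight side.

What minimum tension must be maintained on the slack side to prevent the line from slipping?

T_min ≈ 2020 N

Capstan equation at impending slip: T_tight/T_slack = e^{μβ}.
β = 436° = 7.61 rad; e^{μβ} = e^{0.11×7.61} = 2.31.
T_slack = T_tight / e^{μβ} = 4670 / 2.31 = 2020 N.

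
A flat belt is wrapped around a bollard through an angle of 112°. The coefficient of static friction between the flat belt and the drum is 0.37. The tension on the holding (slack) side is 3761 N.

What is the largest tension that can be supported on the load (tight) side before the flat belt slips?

At impending slip the capstan equation gives T₂/T₁ = e^{μβ} with β in radians.
β = 112° × π/180 = 1.955 rad.
e^{μβ} = e^{0.37×1.955} = 2.061.
T₂ = T₁ · e^{μβ} = 3761 × 2.061 = 7750 N.

T_max ≈ 7750 N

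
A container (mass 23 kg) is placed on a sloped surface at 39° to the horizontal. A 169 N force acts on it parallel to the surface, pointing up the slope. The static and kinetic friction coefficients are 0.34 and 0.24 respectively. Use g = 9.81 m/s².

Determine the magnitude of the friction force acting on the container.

f ≈ 27 N (down the incline)

Normal force: N = m g cos θ = 23 × 9.81 × cos 39° = 175.3 N.
Parallel to the incline, ΣF = 0 gives f = m g sin θ − P = 142 − 169 = -27.01 N (up-slope positive).
Maximum static friction available: μ_s N = 0.34 × 175.3 = 59.62 N.
Since |-27.01| ≤ 59.62 N, static friction is sufficient; f equals the required value, not μ_s N.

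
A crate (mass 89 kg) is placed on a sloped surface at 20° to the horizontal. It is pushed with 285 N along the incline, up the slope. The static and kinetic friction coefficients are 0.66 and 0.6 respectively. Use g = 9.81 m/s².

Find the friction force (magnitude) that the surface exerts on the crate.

The normal reaction is N = m g cos θ = 820.4 N.
The friction needed for equilibrium is m g sin θ − P = 298.6 − 285 = 13.61 N, measured positive up-slope.
Maximum static friction available: μ_s N = 0.66 × 820.4 = 541.5 N.
Since |13.61| ≤ 541.5 N, no slip — friction simply equals what equilibrium demands.

f ≈ 13.6 N (up the incline)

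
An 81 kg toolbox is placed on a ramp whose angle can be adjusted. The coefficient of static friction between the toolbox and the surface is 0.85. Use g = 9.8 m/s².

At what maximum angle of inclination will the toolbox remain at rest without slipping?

At the slip threshold, m g sin θ = μ_s · m g cos θ, so tan θ = μ_s.
θ_max = arctan(0.85) = 40.4°.

θ_max ≈ 40.4°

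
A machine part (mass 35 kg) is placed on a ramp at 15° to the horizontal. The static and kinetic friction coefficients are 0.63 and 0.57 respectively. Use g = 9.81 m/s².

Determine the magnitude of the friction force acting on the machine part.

f ≈ 88.9 N (up the incline)

Perpendicular to the surface, N = m g cos θ = 35·9.81·cos 15° = 331.7 N.
Along the slope the weight component is m g sin θ = 88.87 N; friction must supply exactly this, acting up-slope.
Static friction can supply at most μ_s N = 208.9 N.
Since |88.87| ≤ 208.9 N, no slip — friction simply equals what equilibrium demands.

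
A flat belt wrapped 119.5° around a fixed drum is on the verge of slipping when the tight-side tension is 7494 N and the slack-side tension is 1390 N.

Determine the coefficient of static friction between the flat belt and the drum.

μ ≈ 0.808

T₂/T₁ = e^{μβ} → μ = ln(T₂/T₁)/β.
β = 119.5° = 2.086 rad.
μ = ln(7494/1390)/2.086 = ln(5.391)/2.086 = 0.808.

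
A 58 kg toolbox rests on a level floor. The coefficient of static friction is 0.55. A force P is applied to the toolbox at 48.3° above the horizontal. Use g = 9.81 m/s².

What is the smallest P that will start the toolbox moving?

N = m g − P sin α (the pull lifts the toolbox).
At impending slip, P cos α = μ_s N = μ_s (m g − P sin α).
Solving: P (cos α + μ_s sin α) = μ_s m g → P = 0.55×569/(cos 48.3° + 0.55 sin 48.3°) = 313/1.076 = 291 N.

P ≈ 291 N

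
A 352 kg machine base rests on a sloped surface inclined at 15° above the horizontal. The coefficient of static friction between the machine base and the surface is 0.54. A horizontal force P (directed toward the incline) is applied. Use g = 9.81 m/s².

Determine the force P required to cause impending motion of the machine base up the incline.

P ≈ 3260 N

At impending motion up the slope, friction acts down-slope at its limit: f = μ_s N.
Perpendicular to the incline: N = m g cos θ + P sin θ.
Along the incline: P cos θ = m g sin θ + μ_s N = m g sin θ + μ_s (m g cos θ + P sin θ).
Solving, P (cos θ − μ_s sin θ) = m g (sin θ + μ_s cos θ), so P = 352×9.81×(sin 15° + 0.54 cos 15°)/(cos 15° − 0.54 sin 15°) = 3450×0.7804/0.8262 = 3260 N.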